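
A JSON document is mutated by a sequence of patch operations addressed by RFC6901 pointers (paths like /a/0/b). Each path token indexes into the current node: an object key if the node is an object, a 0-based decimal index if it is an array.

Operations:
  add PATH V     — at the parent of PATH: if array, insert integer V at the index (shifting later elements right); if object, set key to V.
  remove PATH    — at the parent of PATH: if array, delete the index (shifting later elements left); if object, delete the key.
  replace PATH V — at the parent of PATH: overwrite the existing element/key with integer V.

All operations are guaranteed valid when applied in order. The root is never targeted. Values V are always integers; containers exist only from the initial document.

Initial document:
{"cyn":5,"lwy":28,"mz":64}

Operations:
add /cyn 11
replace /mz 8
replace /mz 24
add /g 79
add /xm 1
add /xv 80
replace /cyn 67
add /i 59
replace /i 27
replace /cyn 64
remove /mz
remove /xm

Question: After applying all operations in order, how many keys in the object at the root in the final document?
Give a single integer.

Answer: 5

Derivation:
After op 1 (add /cyn 11): {"cyn":11,"lwy":28,"mz":64}
After op 2 (replace /mz 8): {"cyn":11,"lwy":28,"mz":8}
After op 3 (replace /mz 24): {"cyn":11,"lwy":28,"mz":24}
After op 4 (add /g 79): {"cyn":11,"g":79,"lwy":28,"mz":24}
After op 5 (add /xm 1): {"cyn":11,"g":79,"lwy":28,"mz":24,"xm":1}
After op 6 (add /xv 80): {"cyn":11,"g":79,"lwy":28,"mz":24,"xm":1,"xv":80}
After op 7 (replace /cyn 67): {"cyn":67,"g":79,"lwy":28,"mz":24,"xm":1,"xv":80}
After op 8 (add /i 59): {"cyn":67,"g":79,"i":59,"lwy":28,"mz":24,"xm":1,"xv":80}
After op 9 (replace /i 27): {"cyn":67,"g":79,"i":27,"lwy":28,"mz":24,"xm":1,"xv":80}
After op 10 (replace /cyn 64): {"cyn":64,"g":79,"i":27,"lwy":28,"mz":24,"xm":1,"xv":80}
After op 11 (remove /mz): {"cyn":64,"g":79,"i":27,"lwy":28,"xm":1,"xv":80}
After op 12 (remove /xm): {"cyn":64,"g":79,"i":27,"lwy":28,"xv":80}
Size at the root: 5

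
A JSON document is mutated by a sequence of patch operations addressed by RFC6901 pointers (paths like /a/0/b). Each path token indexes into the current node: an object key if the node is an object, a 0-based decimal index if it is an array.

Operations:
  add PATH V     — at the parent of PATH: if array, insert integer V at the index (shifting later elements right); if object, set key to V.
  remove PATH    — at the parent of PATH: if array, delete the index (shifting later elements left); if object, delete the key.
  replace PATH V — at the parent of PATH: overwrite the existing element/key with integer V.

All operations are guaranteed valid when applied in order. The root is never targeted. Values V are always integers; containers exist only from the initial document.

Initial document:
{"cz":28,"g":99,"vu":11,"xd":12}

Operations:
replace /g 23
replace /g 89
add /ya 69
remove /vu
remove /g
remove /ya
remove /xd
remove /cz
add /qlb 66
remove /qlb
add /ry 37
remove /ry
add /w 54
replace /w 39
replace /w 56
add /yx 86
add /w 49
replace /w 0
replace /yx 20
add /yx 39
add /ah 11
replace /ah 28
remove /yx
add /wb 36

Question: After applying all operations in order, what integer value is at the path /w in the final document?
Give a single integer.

Answer: 0

Derivation:
After op 1 (replace /g 23): {"cz":28,"g":23,"vu":11,"xd":12}
After op 2 (replace /g 89): {"cz":28,"g":89,"vu":11,"xd":12}
After op 3 (add /ya 69): {"cz":28,"g":89,"vu":11,"xd":12,"ya":69}
After op 4 (remove /vu): {"cz":28,"g":89,"xd":12,"ya":69}
After op 5 (remove /g): {"cz":28,"xd":12,"ya":69}
After op 6 (remove /ya): {"cz":28,"xd":12}
After op 7 (remove /xd): {"cz":28}
After op 8 (remove /cz): {}
After op 9 (add /qlb 66): {"qlb":66}
After op 10 (remove /qlb): {}
After op 11 (add /ry 37): {"ry":37}
After op 12 (remove /ry): {}
After op 13 (add /w 54): {"w":54}
After op 14 (replace /w 39): {"w":39}
After op 15 (replace /w 56): {"w":56}
After op 16 (add /yx 86): {"w":56,"yx":86}
After op 17 (add /w 49): {"w":49,"yx":86}
After op 18 (replace /w 0): {"w":0,"yx":86}
After op 19 (replace /yx 20): {"w":0,"yx":20}
After op 20 (add /yx 39): {"w":0,"yx":39}
After op 21 (add /ah 11): {"ah":11,"w":0,"yx":39}
After op 22 (replace /ah 28): {"ah":28,"w":0,"yx":39}
After op 23 (remove /yx): {"ah":28,"w":0}
After op 24 (add /wb 36): {"ah":28,"w":0,"wb":36}
Value at /w: 0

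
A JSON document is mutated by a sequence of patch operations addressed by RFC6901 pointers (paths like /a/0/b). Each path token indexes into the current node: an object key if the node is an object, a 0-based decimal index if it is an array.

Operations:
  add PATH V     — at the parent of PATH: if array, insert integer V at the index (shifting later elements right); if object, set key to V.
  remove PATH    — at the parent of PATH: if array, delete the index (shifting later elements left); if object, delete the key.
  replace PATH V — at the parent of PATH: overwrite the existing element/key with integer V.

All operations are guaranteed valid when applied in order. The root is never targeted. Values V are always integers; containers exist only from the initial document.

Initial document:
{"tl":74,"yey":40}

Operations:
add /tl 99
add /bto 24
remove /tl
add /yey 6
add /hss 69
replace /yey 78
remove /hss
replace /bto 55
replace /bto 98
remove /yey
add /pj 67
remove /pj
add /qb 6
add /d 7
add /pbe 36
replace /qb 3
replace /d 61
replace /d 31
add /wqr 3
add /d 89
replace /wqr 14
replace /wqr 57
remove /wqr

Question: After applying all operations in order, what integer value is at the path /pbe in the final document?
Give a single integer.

After op 1 (add /tl 99): {"tl":99,"yey":40}
After op 2 (add /bto 24): {"bto":24,"tl":99,"yey":40}
After op 3 (remove /tl): {"bto":24,"yey":40}
After op 4 (add /yey 6): {"bto":24,"yey":6}
After op 5 (add /hss 69): {"bto":24,"hss":69,"yey":6}
After op 6 (replace /yey 78): {"bto":24,"hss":69,"yey":78}
After op 7 (remove /hss): {"bto":24,"yey":78}
After op 8 (replace /bto 55): {"bto":55,"yey":78}
After op 9 (replace /bto 98): {"bto":98,"yey":78}
After op 10 (remove /yey): {"bto":98}
After op 11 (add /pj 67): {"bto":98,"pj":67}
After op 12 (remove /pj): {"bto":98}
After op 13 (add /qb 6): {"bto":98,"qb":6}
After op 14 (add /d 7): {"bto":98,"d":7,"qb":6}
After op 15 (add /pbe 36): {"bto":98,"d":7,"pbe":36,"qb":6}
After op 16 (replace /qb 3): {"bto":98,"d":7,"pbe":36,"qb":3}
After op 17 (replace /d 61): {"bto":98,"d":61,"pbe":36,"qb":3}
After op 18 (replace /d 31): {"bto":98,"d":31,"pbe":36,"qb":3}
After op 19 (add /wqr 3): {"bto":98,"d":31,"pbe":36,"qb":3,"wqr":3}
After op 20 (add /d 89): {"bto":98,"d":89,"pbe":36,"qb":3,"wqr":3}
After op 21 (replace /wqr 14): {"bto":98,"d":89,"pbe":36,"qb":3,"wqr":14}
After op 22 (replace /wqr 57): {"bto":98,"d":89,"pbe":36,"qb":3,"wqr":57}
After op 23 (remove /wqr): {"bto":98,"d":89,"pbe":36,"qb":3}
Value at /pbe: 36

Answer: 36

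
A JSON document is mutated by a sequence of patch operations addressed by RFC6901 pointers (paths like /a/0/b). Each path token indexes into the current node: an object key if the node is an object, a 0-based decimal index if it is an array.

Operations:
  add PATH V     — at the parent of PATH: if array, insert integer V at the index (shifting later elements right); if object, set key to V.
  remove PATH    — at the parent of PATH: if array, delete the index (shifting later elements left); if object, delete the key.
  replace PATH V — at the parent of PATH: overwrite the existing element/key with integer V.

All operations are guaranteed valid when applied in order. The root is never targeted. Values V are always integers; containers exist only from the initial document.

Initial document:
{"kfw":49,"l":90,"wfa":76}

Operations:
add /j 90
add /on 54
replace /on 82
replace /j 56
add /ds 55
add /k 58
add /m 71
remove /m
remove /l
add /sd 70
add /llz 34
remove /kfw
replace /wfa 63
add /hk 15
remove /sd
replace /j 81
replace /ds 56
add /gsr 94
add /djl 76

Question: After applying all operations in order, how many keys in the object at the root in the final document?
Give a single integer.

Answer: 9

Derivation:
After op 1 (add /j 90): {"j":90,"kfw":49,"l":90,"wfa":76}
After op 2 (add /on 54): {"j":90,"kfw":49,"l":90,"on":54,"wfa":76}
After op 3 (replace /on 82): {"j":90,"kfw":49,"l":90,"on":82,"wfa":76}
After op 4 (replace /j 56): {"j":56,"kfw":49,"l":90,"on":82,"wfa":76}
After op 5 (add /ds 55): {"ds":55,"j":56,"kfw":49,"l":90,"on":82,"wfa":76}
After op 6 (add /k 58): {"ds":55,"j":56,"k":58,"kfw":49,"l":90,"on":82,"wfa":76}
After op 7 (add /m 71): {"ds":55,"j":56,"k":58,"kfw":49,"l":90,"m":71,"on":82,"wfa":76}
After op 8 (remove /m): {"ds":55,"j":56,"k":58,"kfw":49,"l":90,"on":82,"wfa":76}
After op 9 (remove /l): {"ds":55,"j":56,"k":58,"kfw":49,"on":82,"wfa":76}
After op 10 (add /sd 70): {"ds":55,"j":56,"k":58,"kfw":49,"on":82,"sd":70,"wfa":76}
After op 11 (add /llz 34): {"ds":55,"j":56,"k":58,"kfw":49,"llz":34,"on":82,"sd":70,"wfa":76}
After op 12 (remove /kfw): {"ds":55,"j":56,"k":58,"llz":34,"on":82,"sd":70,"wfa":76}
After op 13 (replace /wfa 63): {"ds":55,"j":56,"k":58,"llz":34,"on":82,"sd":70,"wfa":63}
After op 14 (add /hk 15): {"ds":55,"hk":15,"j":56,"k":58,"llz":34,"on":82,"sd":70,"wfa":63}
After op 15 (remove /sd): {"ds":55,"hk":15,"j":56,"k":58,"llz":34,"on":82,"wfa":63}
After op 16 (replace /j 81): {"ds":55,"hk":15,"j":81,"k":58,"llz":34,"on":82,"wfa":63}
After op 17 (replace /ds 56): {"ds":56,"hk":15,"j":81,"k":58,"llz":34,"on":82,"wfa":63}
After op 18 (add /gsr 94): {"ds":56,"gsr":94,"hk":15,"j":81,"k":58,"llz":34,"on":82,"wfa":63}
After op 19 (add /djl 76): {"djl":76,"ds":56,"gsr":94,"hk":15,"j":81,"k":58,"llz":34,"on":82,"wfa":63}
Size at the root: 9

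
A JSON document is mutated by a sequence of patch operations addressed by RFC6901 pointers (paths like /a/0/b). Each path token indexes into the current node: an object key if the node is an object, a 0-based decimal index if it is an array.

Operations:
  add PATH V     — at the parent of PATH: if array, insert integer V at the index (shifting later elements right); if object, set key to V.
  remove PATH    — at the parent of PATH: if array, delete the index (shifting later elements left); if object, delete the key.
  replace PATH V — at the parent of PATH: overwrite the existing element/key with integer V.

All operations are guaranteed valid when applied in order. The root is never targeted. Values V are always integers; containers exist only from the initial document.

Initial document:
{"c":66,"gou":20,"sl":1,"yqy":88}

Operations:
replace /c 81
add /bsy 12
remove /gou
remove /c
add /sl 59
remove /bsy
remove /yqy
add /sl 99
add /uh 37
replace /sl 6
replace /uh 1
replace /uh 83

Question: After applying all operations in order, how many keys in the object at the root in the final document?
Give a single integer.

Answer: 2

Derivation:
After op 1 (replace /c 81): {"c":81,"gou":20,"sl":1,"yqy":88}
After op 2 (add /bsy 12): {"bsy":12,"c":81,"gou":20,"sl":1,"yqy":88}
After op 3 (remove /gou): {"bsy":12,"c":81,"sl":1,"yqy":88}
After op 4 (remove /c): {"bsy":12,"sl":1,"yqy":88}
After op 5 (add /sl 59): {"bsy":12,"sl":59,"yqy":88}
After op 6 (remove /bsy): {"sl":59,"yqy":88}
After op 7 (remove /yqy): {"sl":59}
After op 8 (add /sl 99): {"sl":99}
After op 9 (add /uh 37): {"sl":99,"uh":37}
After op 10 (replace /sl 6): {"sl":6,"uh":37}
After op 11 (replace /uh 1): {"sl":6,"uh":1}
After op 12 (replace /uh 83): {"sl":6,"uh":83}
Size at the root: 2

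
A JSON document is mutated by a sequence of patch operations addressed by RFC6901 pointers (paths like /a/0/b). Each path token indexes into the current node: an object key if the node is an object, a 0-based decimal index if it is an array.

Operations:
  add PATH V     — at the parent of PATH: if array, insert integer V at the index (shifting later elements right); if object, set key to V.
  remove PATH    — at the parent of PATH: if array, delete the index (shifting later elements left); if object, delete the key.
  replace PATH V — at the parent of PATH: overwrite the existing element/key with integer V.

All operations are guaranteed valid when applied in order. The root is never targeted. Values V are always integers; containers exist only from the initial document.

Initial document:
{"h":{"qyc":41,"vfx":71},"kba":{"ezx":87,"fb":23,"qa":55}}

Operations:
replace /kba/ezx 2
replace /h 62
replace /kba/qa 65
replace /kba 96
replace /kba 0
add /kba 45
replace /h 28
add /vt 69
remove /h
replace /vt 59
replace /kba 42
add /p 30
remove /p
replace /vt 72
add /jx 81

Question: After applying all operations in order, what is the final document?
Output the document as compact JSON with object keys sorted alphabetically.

After op 1 (replace /kba/ezx 2): {"h":{"qyc":41,"vfx":71},"kba":{"ezx":2,"fb":23,"qa":55}}
After op 2 (replace /h 62): {"h":62,"kba":{"ezx":2,"fb":23,"qa":55}}
After op 3 (replace /kba/qa 65): {"h":62,"kba":{"ezx":2,"fb":23,"qa":65}}
After op 4 (replace /kba 96): {"h":62,"kba":96}
After op 5 (replace /kba 0): {"h":62,"kba":0}
After op 6 (add /kba 45): {"h":62,"kba":45}
After op 7 (replace /h 28): {"h":28,"kba":45}
After op 8 (add /vt 69): {"h":28,"kba":45,"vt":69}
After op 9 (remove /h): {"kba":45,"vt":69}
After op 10 (replace /vt 59): {"kba":45,"vt":59}
After op 11 (replace /kba 42): {"kba":42,"vt":59}
After op 12 (add /p 30): {"kba":42,"p":30,"vt":59}
After op 13 (remove /p): {"kba":42,"vt":59}
After op 14 (replace /vt 72): {"kba":42,"vt":72}
After op 15 (add /jx 81): {"jx":81,"kba":42,"vt":72}

Answer: {"jx":81,"kba":42,"vt":72}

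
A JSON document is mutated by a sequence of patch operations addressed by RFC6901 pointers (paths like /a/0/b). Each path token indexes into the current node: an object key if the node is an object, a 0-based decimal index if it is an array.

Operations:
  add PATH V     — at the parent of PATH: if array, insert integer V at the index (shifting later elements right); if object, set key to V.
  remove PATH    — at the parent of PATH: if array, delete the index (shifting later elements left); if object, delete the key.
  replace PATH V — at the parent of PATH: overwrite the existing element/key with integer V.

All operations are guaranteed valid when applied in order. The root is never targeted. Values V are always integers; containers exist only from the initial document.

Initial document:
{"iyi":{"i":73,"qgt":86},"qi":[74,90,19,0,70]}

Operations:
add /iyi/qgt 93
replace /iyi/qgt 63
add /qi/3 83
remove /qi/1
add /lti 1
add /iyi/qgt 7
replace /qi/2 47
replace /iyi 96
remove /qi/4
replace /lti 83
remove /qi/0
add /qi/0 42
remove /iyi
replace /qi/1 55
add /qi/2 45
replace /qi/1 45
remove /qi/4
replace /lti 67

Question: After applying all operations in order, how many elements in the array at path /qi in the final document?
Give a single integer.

After op 1 (add /iyi/qgt 93): {"iyi":{"i":73,"qgt":93},"qi":[74,90,19,0,70]}
After op 2 (replace /iyi/qgt 63): {"iyi":{"i":73,"qgt":63},"qi":[74,90,19,0,70]}
After op 3 (add /qi/3 83): {"iyi":{"i":73,"qgt":63},"qi":[74,90,19,83,0,70]}
After op 4 (remove /qi/1): {"iyi":{"i":73,"qgt":63},"qi":[74,19,83,0,70]}
After op 5 (add /lti 1): {"iyi":{"i":73,"qgt":63},"lti":1,"qi":[74,19,83,0,70]}
After op 6 (add /iyi/qgt 7): {"iyi":{"i":73,"qgt":7},"lti":1,"qi":[74,19,83,0,70]}
After op 7 (replace /qi/2 47): {"iyi":{"i":73,"qgt":7},"lti":1,"qi":[74,19,47,0,70]}
After op 8 (replace /iyi 96): {"iyi":96,"lti":1,"qi":[74,19,47,0,70]}
After op 9 (remove /qi/4): {"iyi":96,"lti":1,"qi":[74,19,47,0]}
After op 10 (replace /lti 83): {"iyi":96,"lti":83,"qi":[74,19,47,0]}
After op 11 (remove /qi/0): {"iyi":96,"lti":83,"qi":[19,47,0]}
After op 12 (add /qi/0 42): {"iyi":96,"lti":83,"qi":[42,19,47,0]}
After op 13 (remove /iyi): {"lti":83,"qi":[42,19,47,0]}
After op 14 (replace /qi/1 55): {"lti":83,"qi":[42,55,47,0]}
After op 15 (add /qi/2 45): {"lti":83,"qi":[42,55,45,47,0]}
After op 16 (replace /qi/1 45): {"lti":83,"qi":[42,45,45,47,0]}
After op 17 (remove /qi/4): {"lti":83,"qi":[42,45,45,47]}
After op 18 (replace /lti 67): {"lti":67,"qi":[42,45,45,47]}
Size at path /qi: 4

Answer: 4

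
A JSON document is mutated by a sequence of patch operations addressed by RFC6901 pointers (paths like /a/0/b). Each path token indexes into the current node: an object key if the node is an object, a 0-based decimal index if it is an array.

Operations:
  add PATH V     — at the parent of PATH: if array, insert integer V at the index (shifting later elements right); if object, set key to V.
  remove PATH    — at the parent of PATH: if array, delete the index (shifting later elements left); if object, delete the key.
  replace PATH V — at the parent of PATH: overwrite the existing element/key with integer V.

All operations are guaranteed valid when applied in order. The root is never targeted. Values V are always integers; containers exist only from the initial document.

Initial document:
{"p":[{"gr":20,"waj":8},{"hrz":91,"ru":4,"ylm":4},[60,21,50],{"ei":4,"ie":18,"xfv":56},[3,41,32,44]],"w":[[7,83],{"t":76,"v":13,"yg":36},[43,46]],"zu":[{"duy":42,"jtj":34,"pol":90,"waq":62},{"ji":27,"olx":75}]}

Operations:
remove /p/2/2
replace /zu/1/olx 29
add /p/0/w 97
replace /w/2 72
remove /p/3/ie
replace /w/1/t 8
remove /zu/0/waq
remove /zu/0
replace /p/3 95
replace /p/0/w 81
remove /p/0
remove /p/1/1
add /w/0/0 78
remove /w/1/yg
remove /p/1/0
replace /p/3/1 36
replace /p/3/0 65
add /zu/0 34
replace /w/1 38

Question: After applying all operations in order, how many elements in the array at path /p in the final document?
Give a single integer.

Answer: 4

Derivation:
After op 1 (remove /p/2/2): {"p":[{"gr":20,"waj":8},{"hrz":91,"ru":4,"ylm":4},[60,21],{"ei":4,"ie":18,"xfv":56},[3,41,32,44]],"w":[[7,83],{"t":76,"v":13,"yg":36},[43,46]],"zu":[{"duy":42,"jtj":34,"pol":90,"waq":62},{"ji":27,"olx":75}]}
After op 2 (replace /zu/1/olx 29): {"p":[{"gr":20,"waj":8},{"hrz":91,"ru":4,"ylm":4},[60,21],{"ei":4,"ie":18,"xfv":56},[3,41,32,44]],"w":[[7,83],{"t":76,"v":13,"yg":36},[43,46]],"zu":[{"duy":42,"jtj":34,"pol":90,"waq":62},{"ji":27,"olx":29}]}
After op 3 (add /p/0/w 97): {"p":[{"gr":20,"w":97,"waj":8},{"hrz":91,"ru":4,"ylm":4},[60,21],{"ei":4,"ie":18,"xfv":56},[3,41,32,44]],"w":[[7,83],{"t":76,"v":13,"yg":36},[43,46]],"zu":[{"duy":42,"jtj":34,"pol":90,"waq":62},{"ji":27,"olx":29}]}
After op 4 (replace /w/2 72): {"p":[{"gr":20,"w":97,"waj":8},{"hrz":91,"ru":4,"ylm":4},[60,21],{"ei":4,"ie":18,"xfv":56},[3,41,32,44]],"w":[[7,83],{"t":76,"v":13,"yg":36},72],"zu":[{"duy":42,"jtj":34,"pol":90,"waq":62},{"ji":27,"olx":29}]}
After op 5 (remove /p/3/ie): {"p":[{"gr":20,"w":97,"waj":8},{"hrz":91,"ru":4,"ylm":4},[60,21],{"ei":4,"xfv":56},[3,41,32,44]],"w":[[7,83],{"t":76,"v":13,"yg":36},72],"zu":[{"duy":42,"jtj":34,"pol":90,"waq":62},{"ji":27,"olx":29}]}
After op 6 (replace /w/1/t 8): {"p":[{"gr":20,"w":97,"waj":8},{"hrz":91,"ru":4,"ylm":4},[60,21],{"ei":4,"xfv":56},[3,41,32,44]],"w":[[7,83],{"t":8,"v":13,"yg":36},72],"zu":[{"duy":42,"jtj":34,"pol":90,"waq":62},{"ji":27,"olx":29}]}
After op 7 (remove /zu/0/waq): {"p":[{"gr":20,"w":97,"waj":8},{"hrz":91,"ru":4,"ylm":4},[60,21],{"ei":4,"xfv":56},[3,41,32,44]],"w":[[7,83],{"t":8,"v":13,"yg":36},72],"zu":[{"duy":42,"jtj":34,"pol":90},{"ji":27,"olx":29}]}
After op 8 (remove /zu/0): {"p":[{"gr":20,"w":97,"waj":8},{"hrz":91,"ru":4,"ylm":4},[60,21],{"ei":4,"xfv":56},[3,41,32,44]],"w":[[7,83],{"t":8,"v":13,"yg":36},72],"zu":[{"ji":27,"olx":29}]}
After op 9 (replace /p/3 95): {"p":[{"gr":20,"w":97,"waj":8},{"hrz":91,"ru":4,"ylm":4},[60,21],95,[3,41,32,44]],"w":[[7,83],{"t":8,"v":13,"yg":36},72],"zu":[{"ji":27,"olx":29}]}
After op 10 (replace /p/0/w 81): {"p":[{"gr":20,"w":81,"waj":8},{"hrz":91,"ru":4,"ylm":4},[60,21],95,[3,41,32,44]],"w":[[7,83],{"t":8,"v":13,"yg":36},72],"zu":[{"ji":27,"olx":29}]}
After op 11 (remove /p/0): {"p":[{"hrz":91,"ru":4,"ylm":4},[60,21],95,[3,41,32,44]],"w":[[7,83],{"t":8,"v":13,"yg":36},72],"zu":[{"ji":27,"olx":29}]}
After op 12 (remove /p/1/1): {"p":[{"hrz":91,"ru":4,"ylm":4},[60],95,[3,41,32,44]],"w":[[7,83],{"t":8,"v":13,"yg":36},72],"zu":[{"ji":27,"olx":29}]}
After op 13 (add /w/0/0 78): {"p":[{"hrz":91,"ru":4,"ylm":4},[60],95,[3,41,32,44]],"w":[[78,7,83],{"t":8,"v":13,"yg":36},72],"zu":[{"ji":27,"olx":29}]}
After op 14 (remove /w/1/yg): {"p":[{"hrz":91,"ru":4,"ylm":4},[60],95,[3,41,32,44]],"w":[[78,7,83],{"t":8,"v":13},72],"zu":[{"ji":27,"olx":29}]}
After op 15 (remove /p/1/0): {"p":[{"hrz":91,"ru":4,"ylm":4},[],95,[3,41,32,44]],"w":[[78,7,83],{"t":8,"v":13},72],"zu":[{"ji":27,"olx":29}]}
After op 16 (replace /p/3/1 36): {"p":[{"hrz":91,"ru":4,"ylm":4},[],95,[3,36,32,44]],"w":[[78,7,83],{"t":8,"v":13},72],"zu":[{"ji":27,"olx":29}]}
After op 17 (replace /p/3/0 65): {"p":[{"hrz":91,"ru":4,"ylm":4},[],95,[65,36,32,44]],"w":[[78,7,83],{"t":8,"v":13},72],"zu":[{"ji":27,"olx":29}]}
After op 18 (add /zu/0 34): {"p":[{"hrz":91,"ru":4,"ylm":4},[],95,[65,36,32,44]],"w":[[78,7,83],{"t":8,"v":13},72],"zu":[34,{"ji":27,"olx":29}]}
After op 19 (replace /w/1 38): {"p":[{"hrz":91,"ru":4,"ylm":4},[],95,[65,36,32,44]],"w":[[78,7,83],38,72],"zu":[34,{"ji":27,"olx":29}]}
Size at path /p: 4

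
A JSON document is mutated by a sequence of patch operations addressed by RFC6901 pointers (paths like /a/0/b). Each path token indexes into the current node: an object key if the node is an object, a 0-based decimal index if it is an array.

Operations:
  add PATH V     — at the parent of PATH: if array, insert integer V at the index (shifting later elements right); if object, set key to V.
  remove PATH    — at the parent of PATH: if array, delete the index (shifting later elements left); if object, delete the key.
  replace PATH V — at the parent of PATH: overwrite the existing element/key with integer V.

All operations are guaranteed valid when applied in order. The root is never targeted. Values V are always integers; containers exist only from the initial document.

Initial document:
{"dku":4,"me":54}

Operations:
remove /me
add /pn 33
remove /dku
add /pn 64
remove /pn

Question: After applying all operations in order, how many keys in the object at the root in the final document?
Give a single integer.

After op 1 (remove /me): {"dku":4}
After op 2 (add /pn 33): {"dku":4,"pn":33}
After op 3 (remove /dku): {"pn":33}
After op 4 (add /pn 64): {"pn":64}
After op 5 (remove /pn): {}
Size at the root: 0

Answer: 0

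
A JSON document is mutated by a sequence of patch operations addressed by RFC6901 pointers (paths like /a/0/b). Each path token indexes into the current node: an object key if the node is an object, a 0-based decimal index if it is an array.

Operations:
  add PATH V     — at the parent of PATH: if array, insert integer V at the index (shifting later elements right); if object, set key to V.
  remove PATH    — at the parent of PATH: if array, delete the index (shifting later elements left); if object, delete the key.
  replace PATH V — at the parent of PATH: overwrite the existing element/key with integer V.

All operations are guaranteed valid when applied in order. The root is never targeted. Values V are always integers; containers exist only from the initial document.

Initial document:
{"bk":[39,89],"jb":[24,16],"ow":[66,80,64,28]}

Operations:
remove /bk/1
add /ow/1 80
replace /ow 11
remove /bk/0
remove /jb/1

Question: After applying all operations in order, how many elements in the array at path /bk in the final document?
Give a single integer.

After op 1 (remove /bk/1): {"bk":[39],"jb":[24,16],"ow":[66,80,64,28]}
After op 2 (add /ow/1 80): {"bk":[39],"jb":[24,16],"ow":[66,80,80,64,28]}
After op 3 (replace /ow 11): {"bk":[39],"jb":[24,16],"ow":11}
After op 4 (remove /bk/0): {"bk":[],"jb":[24,16],"ow":11}
After op 5 (remove /jb/1): {"bk":[],"jb":[24],"ow":11}
Size at path /bk: 0

Answer: 0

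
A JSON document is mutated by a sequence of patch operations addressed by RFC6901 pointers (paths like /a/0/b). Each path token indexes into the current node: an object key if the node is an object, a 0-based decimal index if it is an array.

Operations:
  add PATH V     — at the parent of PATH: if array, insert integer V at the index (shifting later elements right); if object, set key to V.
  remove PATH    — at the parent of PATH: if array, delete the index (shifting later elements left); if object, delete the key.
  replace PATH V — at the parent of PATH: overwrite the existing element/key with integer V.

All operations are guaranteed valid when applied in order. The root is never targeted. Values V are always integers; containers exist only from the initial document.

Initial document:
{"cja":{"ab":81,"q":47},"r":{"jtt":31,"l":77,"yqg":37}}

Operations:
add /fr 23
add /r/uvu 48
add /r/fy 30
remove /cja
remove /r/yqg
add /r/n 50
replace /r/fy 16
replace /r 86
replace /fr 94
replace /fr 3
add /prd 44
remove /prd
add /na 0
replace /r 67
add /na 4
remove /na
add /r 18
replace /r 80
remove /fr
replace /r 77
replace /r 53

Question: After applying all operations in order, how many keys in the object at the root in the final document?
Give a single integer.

Answer: 1

Derivation:
After op 1 (add /fr 23): {"cja":{"ab":81,"q":47},"fr":23,"r":{"jtt":31,"l":77,"yqg":37}}
After op 2 (add /r/uvu 48): {"cja":{"ab":81,"q":47},"fr":23,"r":{"jtt":31,"l":77,"uvu":48,"yqg":37}}
After op 3 (add /r/fy 30): {"cja":{"ab":81,"q":47},"fr":23,"r":{"fy":30,"jtt":31,"l":77,"uvu":48,"yqg":37}}
After op 4 (remove /cja): {"fr":23,"r":{"fy":30,"jtt":31,"l":77,"uvu":48,"yqg":37}}
After op 5 (remove /r/yqg): {"fr":23,"r":{"fy":30,"jtt":31,"l":77,"uvu":48}}
After op 6 (add /r/n 50): {"fr":23,"r":{"fy":30,"jtt":31,"l":77,"n":50,"uvu":48}}
After op 7 (replace /r/fy 16): {"fr":23,"r":{"fy":16,"jtt":31,"l":77,"n":50,"uvu":48}}
After op 8 (replace /r 86): {"fr":23,"r":86}
After op 9 (replace /fr 94): {"fr":94,"r":86}
After op 10 (replace /fr 3): {"fr":3,"r":86}
After op 11 (add /prd 44): {"fr":3,"prd":44,"r":86}
After op 12 (remove /prd): {"fr":3,"r":86}
After op 13 (add /na 0): {"fr":3,"na":0,"r":86}
After op 14 (replace /r 67): {"fr":3,"na":0,"r":67}
After op 15 (add /na 4): {"fr":3,"na":4,"r":67}
After op 16 (remove /na): {"fr":3,"r":67}
After op 17 (add /r 18): {"fr":3,"r":18}
After op 18 (replace /r 80): {"fr":3,"r":80}
After op 19 (remove /fr): {"r":80}
After op 20 (replace /r 77): {"r":77}
After op 21 (replace /r 53): {"r":53}
Size at the root: 1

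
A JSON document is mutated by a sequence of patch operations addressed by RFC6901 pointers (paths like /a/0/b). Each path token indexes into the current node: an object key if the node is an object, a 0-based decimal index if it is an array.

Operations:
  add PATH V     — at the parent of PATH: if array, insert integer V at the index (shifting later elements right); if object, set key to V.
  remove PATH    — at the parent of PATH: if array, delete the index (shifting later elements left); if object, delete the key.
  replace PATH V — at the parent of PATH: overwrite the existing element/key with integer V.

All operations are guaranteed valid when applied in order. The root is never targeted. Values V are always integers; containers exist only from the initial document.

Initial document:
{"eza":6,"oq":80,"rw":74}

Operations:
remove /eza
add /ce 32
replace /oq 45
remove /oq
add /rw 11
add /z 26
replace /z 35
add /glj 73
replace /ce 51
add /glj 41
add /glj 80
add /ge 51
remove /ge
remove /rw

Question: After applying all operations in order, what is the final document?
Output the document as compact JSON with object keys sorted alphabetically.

After op 1 (remove /eza): {"oq":80,"rw":74}
After op 2 (add /ce 32): {"ce":32,"oq":80,"rw":74}
After op 3 (replace /oq 45): {"ce":32,"oq":45,"rw":74}
After op 4 (remove /oq): {"ce":32,"rw":74}
After op 5 (add /rw 11): {"ce":32,"rw":11}
After op 6 (add /z 26): {"ce":32,"rw":11,"z":26}
After op 7 (replace /z 35): {"ce":32,"rw":11,"z":35}
After op 8 (add /glj 73): {"ce":32,"glj":73,"rw":11,"z":35}
After op 9 (replace /ce 51): {"ce":51,"glj":73,"rw":11,"z":35}
After op 10 (add /glj 41): {"ce":51,"glj":41,"rw":11,"z":35}
After op 11 (add /glj 80): {"ce":51,"glj":80,"rw":11,"z":35}
After op 12 (add /ge 51): {"ce":51,"ge":51,"glj":80,"rw":11,"z":35}
After op 13 (remove /ge): {"ce":51,"glj":80,"rw":11,"z":35}
After op 14 (remove /rw): {"ce":51,"glj":80,"z":35}

Answer: {"ce":51,"glj":80,"z":35}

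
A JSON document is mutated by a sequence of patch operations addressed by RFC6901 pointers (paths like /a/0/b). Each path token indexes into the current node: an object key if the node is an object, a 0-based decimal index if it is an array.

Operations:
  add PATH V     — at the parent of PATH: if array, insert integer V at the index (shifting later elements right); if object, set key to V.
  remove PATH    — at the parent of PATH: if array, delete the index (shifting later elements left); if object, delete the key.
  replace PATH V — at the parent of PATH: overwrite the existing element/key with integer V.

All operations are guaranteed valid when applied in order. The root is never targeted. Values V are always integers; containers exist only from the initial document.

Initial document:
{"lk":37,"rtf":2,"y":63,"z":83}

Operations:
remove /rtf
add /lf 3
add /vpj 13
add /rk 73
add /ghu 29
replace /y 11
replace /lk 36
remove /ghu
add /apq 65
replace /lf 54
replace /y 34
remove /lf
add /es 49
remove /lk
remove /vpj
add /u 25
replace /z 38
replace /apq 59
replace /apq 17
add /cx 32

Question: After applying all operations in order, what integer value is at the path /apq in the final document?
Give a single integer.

After op 1 (remove /rtf): {"lk":37,"y":63,"z":83}
After op 2 (add /lf 3): {"lf":3,"lk":37,"y":63,"z":83}
After op 3 (add /vpj 13): {"lf":3,"lk":37,"vpj":13,"y":63,"z":83}
After op 4 (add /rk 73): {"lf":3,"lk":37,"rk":73,"vpj":13,"y":63,"z":83}
After op 5 (add /ghu 29): {"ghu":29,"lf":3,"lk":37,"rk":73,"vpj":13,"y":63,"z":83}
After op 6 (replace /y 11): {"ghu":29,"lf":3,"lk":37,"rk":73,"vpj":13,"y":11,"z":83}
After op 7 (replace /lk 36): {"ghu":29,"lf":3,"lk":36,"rk":73,"vpj":13,"y":11,"z":83}
After op 8 (remove /ghu): {"lf":3,"lk":36,"rk":73,"vpj":13,"y":11,"z":83}
After op 9 (add /apq 65): {"apq":65,"lf":3,"lk":36,"rk":73,"vpj":13,"y":11,"z":83}
After op 10 (replace /lf 54): {"apq":65,"lf":54,"lk":36,"rk":73,"vpj":13,"y":11,"z":83}
After op 11 (replace /y 34): {"apq":65,"lf":54,"lk":36,"rk":73,"vpj":13,"y":34,"z":83}
After op 12 (remove /lf): {"apq":65,"lk":36,"rk":73,"vpj":13,"y":34,"z":83}
After op 13 (add /es 49): {"apq":65,"es":49,"lk":36,"rk":73,"vpj":13,"y":34,"z":83}
After op 14 (remove /lk): {"apq":65,"es":49,"rk":73,"vpj":13,"y":34,"z":83}
After op 15 (remove /vpj): {"apq":65,"es":49,"rk":73,"y":34,"z":83}
After op 16 (add /u 25): {"apq":65,"es":49,"rk":73,"u":25,"y":34,"z":83}
After op 17 (replace /z 38): {"apq":65,"es":49,"rk":73,"u":25,"y":34,"z":38}
After op 18 (replace /apq 59): {"apq":59,"es":49,"rk":73,"u":25,"y":34,"z":38}
After op 19 (replace /apq 17): {"apq":17,"es":49,"rk":73,"u":25,"y":34,"z":38}
After op 20 (add /cx 32): {"apq":17,"cx":32,"es":49,"rk":73,"u":25,"y":34,"z":38}
Value at /apq: 17

Answer: 17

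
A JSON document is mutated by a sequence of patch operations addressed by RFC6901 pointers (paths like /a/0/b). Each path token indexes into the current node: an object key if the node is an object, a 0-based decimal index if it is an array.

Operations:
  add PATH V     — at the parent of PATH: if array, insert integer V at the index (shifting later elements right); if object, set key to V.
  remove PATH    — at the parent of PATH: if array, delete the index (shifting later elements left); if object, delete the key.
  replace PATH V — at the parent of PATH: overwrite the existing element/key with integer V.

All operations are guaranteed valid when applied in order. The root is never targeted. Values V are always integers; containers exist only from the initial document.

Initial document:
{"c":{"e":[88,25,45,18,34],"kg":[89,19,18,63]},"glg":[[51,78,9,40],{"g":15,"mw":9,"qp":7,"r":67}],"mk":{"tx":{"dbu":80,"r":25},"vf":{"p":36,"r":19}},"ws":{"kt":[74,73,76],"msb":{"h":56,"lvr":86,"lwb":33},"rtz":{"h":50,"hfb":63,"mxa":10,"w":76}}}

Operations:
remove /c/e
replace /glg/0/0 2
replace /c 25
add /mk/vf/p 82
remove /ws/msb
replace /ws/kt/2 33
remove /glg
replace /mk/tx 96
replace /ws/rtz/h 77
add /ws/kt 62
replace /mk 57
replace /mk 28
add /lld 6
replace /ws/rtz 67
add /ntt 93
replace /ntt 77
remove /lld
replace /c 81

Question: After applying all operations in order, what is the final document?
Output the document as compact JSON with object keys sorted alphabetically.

Answer: {"c":81,"mk":28,"ntt":77,"ws":{"kt":62,"rtz":67}}

Derivation:
After op 1 (remove /c/e): {"c":{"kg":[89,19,18,63]},"glg":[[51,78,9,40],{"g":15,"mw":9,"qp":7,"r":67}],"mk":{"tx":{"dbu":80,"r":25},"vf":{"p":36,"r":19}},"ws":{"kt":[74,73,76],"msb":{"h":56,"lvr":86,"lwb":33},"rtz":{"h":50,"hfb":63,"mxa":10,"w":76}}}
After op 2 (replace /glg/0/0 2): {"c":{"kg":[89,19,18,63]},"glg":[[2,78,9,40],{"g":15,"mw":9,"qp":7,"r":67}],"mk":{"tx":{"dbu":80,"r":25},"vf":{"p":36,"r":19}},"ws":{"kt":[74,73,76],"msb":{"h":56,"lvr":86,"lwb":33},"rtz":{"h":50,"hfb":63,"mxa":10,"w":76}}}
After op 3 (replace /c 25): {"c":25,"glg":[[2,78,9,40],{"g":15,"mw":9,"qp":7,"r":67}],"mk":{"tx":{"dbu":80,"r":25},"vf":{"p":36,"r":19}},"ws":{"kt":[74,73,76],"msb":{"h":56,"lvr":86,"lwb":33},"rtz":{"h":50,"hfb":63,"mxa":10,"w":76}}}
After op 4 (add /mk/vf/p 82): {"c":25,"glg":[[2,78,9,40],{"g":15,"mw":9,"qp":7,"r":67}],"mk":{"tx":{"dbu":80,"r":25},"vf":{"p":82,"r":19}},"ws":{"kt":[74,73,76],"msb":{"h":56,"lvr":86,"lwb":33},"rtz":{"h":50,"hfb":63,"mxa":10,"w":76}}}
After op 5 (remove /ws/msb): {"c":25,"glg":[[2,78,9,40],{"g":15,"mw":9,"qp":7,"r":67}],"mk":{"tx":{"dbu":80,"r":25},"vf":{"p":82,"r":19}},"ws":{"kt":[74,73,76],"rtz":{"h":50,"hfb":63,"mxa":10,"w":76}}}
After op 6 (replace /ws/kt/2 33): {"c":25,"glg":[[2,78,9,40],{"g":15,"mw":9,"qp":7,"r":67}],"mk":{"tx":{"dbu":80,"r":25},"vf":{"p":82,"r":19}},"ws":{"kt":[74,73,33],"rtz":{"h":50,"hfb":63,"mxa":10,"w":76}}}
After op 7 (remove /glg): {"c":25,"mk":{"tx":{"dbu":80,"r":25},"vf":{"p":82,"r":19}},"ws":{"kt":[74,73,33],"rtz":{"h":50,"hfb":63,"mxa":10,"w":76}}}
After op 8 (replace /mk/tx 96): {"c":25,"mk":{"tx":96,"vf":{"p":82,"r":19}},"ws":{"kt":[74,73,33],"rtz":{"h":50,"hfb":63,"mxa":10,"w":76}}}
After op 9 (replace /ws/rtz/h 77): {"c":25,"mk":{"tx":96,"vf":{"p":82,"r":19}},"ws":{"kt":[74,73,33],"rtz":{"h":77,"hfb":63,"mxa":10,"w":76}}}
After op 10 (add /ws/kt 62): {"c":25,"mk":{"tx":96,"vf":{"p":82,"r":19}},"ws":{"kt":62,"rtz":{"h":77,"hfb":63,"mxa":10,"w":76}}}
After op 11 (replace /mk 57): {"c":25,"mk":57,"ws":{"kt":62,"rtz":{"h":77,"hfb":63,"mxa":10,"w":76}}}
After op 12 (replace /mk 28): {"c":25,"mk":28,"ws":{"kt":62,"rtz":{"h":77,"hfb":63,"mxa":10,"w":76}}}
After op 13 (add /lld 6): {"c":25,"lld":6,"mk":28,"ws":{"kt":62,"rtz":{"h":77,"hfb":63,"mxa":10,"w":76}}}
After op 14 (replace /ws/rtz 67): {"c":25,"lld":6,"mk":28,"ws":{"kt":62,"rtz":67}}
After op 15 (add /ntt 93): {"c":25,"lld":6,"mk":28,"ntt":93,"ws":{"kt":62,"rtz":67}}
After op 16 (replace /ntt 77): {"c":25,"lld":6,"mk":28,"ntt":77,"ws":{"kt":62,"rtz":67}}
After op 17 (remove /lld): {"c":25,"mk":28,"ntt":77,"ws":{"kt":62,"rtz":67}}
After op 18 (replace /c 81): {"c":81,"mk":28,"ntt":77,"ws":{"kt":62,"rtz":67}}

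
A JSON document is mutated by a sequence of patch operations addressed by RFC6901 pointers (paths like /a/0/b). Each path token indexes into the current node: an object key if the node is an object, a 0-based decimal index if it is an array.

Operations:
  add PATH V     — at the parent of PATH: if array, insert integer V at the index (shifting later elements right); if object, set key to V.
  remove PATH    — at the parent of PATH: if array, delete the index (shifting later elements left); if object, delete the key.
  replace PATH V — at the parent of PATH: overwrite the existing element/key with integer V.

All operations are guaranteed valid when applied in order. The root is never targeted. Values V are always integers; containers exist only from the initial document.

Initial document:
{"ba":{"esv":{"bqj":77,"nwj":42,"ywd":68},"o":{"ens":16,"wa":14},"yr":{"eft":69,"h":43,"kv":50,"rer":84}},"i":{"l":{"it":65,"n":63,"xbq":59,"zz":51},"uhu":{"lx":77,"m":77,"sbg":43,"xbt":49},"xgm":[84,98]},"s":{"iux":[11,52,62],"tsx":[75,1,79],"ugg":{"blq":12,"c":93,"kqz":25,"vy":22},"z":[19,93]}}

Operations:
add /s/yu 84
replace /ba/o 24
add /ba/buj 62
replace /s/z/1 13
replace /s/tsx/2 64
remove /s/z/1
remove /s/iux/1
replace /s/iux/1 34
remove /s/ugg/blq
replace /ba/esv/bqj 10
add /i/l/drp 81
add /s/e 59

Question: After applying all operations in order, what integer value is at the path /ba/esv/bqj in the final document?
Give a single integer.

After op 1 (add /s/yu 84): {"ba":{"esv":{"bqj":77,"nwj":42,"ywd":68},"o":{"ens":16,"wa":14},"yr":{"eft":69,"h":43,"kv":50,"rer":84}},"i":{"l":{"it":65,"n":63,"xbq":59,"zz":51},"uhu":{"lx":77,"m":77,"sbg":43,"xbt":49},"xgm":[84,98]},"s":{"iux":[11,52,62],"tsx":[75,1,79],"ugg":{"blq":12,"c":93,"kqz":25,"vy":22},"yu":84,"z":[19,93]}}
After op 2 (replace /ba/o 24): {"ba":{"esv":{"bqj":77,"nwj":42,"ywd":68},"o":24,"yr":{"eft":69,"h":43,"kv":50,"rer":84}},"i":{"l":{"it":65,"n":63,"xbq":59,"zz":51},"uhu":{"lx":77,"m":77,"sbg":43,"xbt":49},"xgm":[84,98]},"s":{"iux":[11,52,62],"tsx":[75,1,79],"ugg":{"blq":12,"c":93,"kqz":25,"vy":22},"yu":84,"z":[19,93]}}
After op 3 (add /ba/buj 62): {"ba":{"buj":62,"esv":{"bqj":77,"nwj":42,"ywd":68},"o":24,"yr":{"eft":69,"h":43,"kv":50,"rer":84}},"i":{"l":{"it":65,"n":63,"xbq":59,"zz":51},"uhu":{"lx":77,"m":77,"sbg":43,"xbt":49},"xgm":[84,98]},"s":{"iux":[11,52,62],"tsx":[75,1,79],"ugg":{"blq":12,"c":93,"kqz":25,"vy":22},"yu":84,"z":[19,93]}}
After op 4 (replace /s/z/1 13): {"ba":{"buj":62,"esv":{"bqj":77,"nwj":42,"ywd":68},"o":24,"yr":{"eft":69,"h":43,"kv":50,"rer":84}},"i":{"l":{"it":65,"n":63,"xbq":59,"zz":51},"uhu":{"lx":77,"m":77,"sbg":43,"xbt":49},"xgm":[84,98]},"s":{"iux":[11,52,62],"tsx":[75,1,79],"ugg":{"blq":12,"c":93,"kqz":25,"vy":22},"yu":84,"z":[19,13]}}
After op 5 (replace /s/tsx/2 64): {"ba":{"buj":62,"esv":{"bqj":77,"nwj":42,"ywd":68},"o":24,"yr":{"eft":69,"h":43,"kv":50,"rer":84}},"i":{"l":{"it":65,"n":63,"xbq":59,"zz":51},"uhu":{"lx":77,"m":77,"sbg":43,"xbt":49},"xgm":[84,98]},"s":{"iux":[11,52,62],"tsx":[75,1,64],"ugg":{"blq":12,"c":93,"kqz":25,"vy":22},"yu":84,"z":[19,13]}}
After op 6 (remove /s/z/1): {"ba":{"buj":62,"esv":{"bqj":77,"nwj":42,"ywd":68},"o":24,"yr":{"eft":69,"h":43,"kv":50,"rer":84}},"i":{"l":{"it":65,"n":63,"xbq":59,"zz":51},"uhu":{"lx":77,"m":77,"sbg":43,"xbt":49},"xgm":[84,98]},"s":{"iux":[11,52,62],"tsx":[75,1,64],"ugg":{"blq":12,"c":93,"kqz":25,"vy":22},"yu":84,"z":[19]}}
After op 7 (remove /s/iux/1): {"ba":{"buj":62,"esv":{"bqj":77,"nwj":42,"ywd":68},"o":24,"yr":{"eft":69,"h":43,"kv":50,"rer":84}},"i":{"l":{"it":65,"n":63,"xbq":59,"zz":51},"uhu":{"lx":77,"m":77,"sbg":43,"xbt":49},"xgm":[84,98]},"s":{"iux":[11,62],"tsx":[75,1,64],"ugg":{"blq":12,"c":93,"kqz":25,"vy":22},"yu":84,"z":[19]}}
After op 8 (replace /s/iux/1 34): {"ba":{"buj":62,"esv":{"bqj":77,"nwj":42,"ywd":68},"o":24,"yr":{"eft":69,"h":43,"kv":50,"rer":84}},"i":{"l":{"it":65,"n":63,"xbq":59,"zz":51},"uhu":{"lx":77,"m":77,"sbg":43,"xbt":49},"xgm":[84,98]},"s":{"iux":[11,34],"tsx":[75,1,64],"ugg":{"blq":12,"c":93,"kqz":25,"vy":22},"yu":84,"z":[19]}}
After op 9 (remove /s/ugg/blq): {"ba":{"buj":62,"esv":{"bqj":77,"nwj":42,"ywd":68},"o":24,"yr":{"eft":69,"h":43,"kv":50,"rer":84}},"i":{"l":{"it":65,"n":63,"xbq":59,"zz":51},"uhu":{"lx":77,"m":77,"sbg":43,"xbt":49},"xgm":[84,98]},"s":{"iux":[11,34],"tsx":[75,1,64],"ugg":{"c":93,"kqz":25,"vy":22},"yu":84,"z":[19]}}
After op 10 (replace /ba/esv/bqj 10): {"ba":{"buj":62,"esv":{"bqj":10,"nwj":42,"ywd":68},"o":24,"yr":{"eft":69,"h":43,"kv":50,"rer":84}},"i":{"l":{"it":65,"n":63,"xbq":59,"zz":51},"uhu":{"lx":77,"m":77,"sbg":43,"xbt":49},"xgm":[84,98]},"s":{"iux":[11,34],"tsx":[75,1,64],"ugg":{"c":93,"kqz":25,"vy":22},"yu":84,"z":[19]}}
After op 11 (add /i/l/drp 81): {"ba":{"buj":62,"esv":{"bqj":10,"nwj":42,"ywd":68},"o":24,"yr":{"eft":69,"h":43,"kv":50,"rer":84}},"i":{"l":{"drp":81,"it":65,"n":63,"xbq":59,"zz":51},"uhu":{"lx":77,"m":77,"sbg":43,"xbt":49},"xgm":[84,98]},"s":{"iux":[11,34],"tsx":[75,1,64],"ugg":{"c":93,"kqz":25,"vy":22},"yu":84,"z":[19]}}
After op 12 (add /s/e 59): {"ba":{"buj":62,"esv":{"bqj":10,"nwj":42,"ywd":68},"o":24,"yr":{"eft":69,"h":43,"kv":50,"rer":84}},"i":{"l":{"drp":81,"it":65,"n":63,"xbq":59,"zz":51},"uhu":{"lx":77,"m":77,"sbg":43,"xbt":49},"xgm":[84,98]},"s":{"e":59,"iux":[11,34],"tsx":[75,1,64],"ugg":{"c":93,"kqz":25,"vy":22},"yu":84,"z":[19]}}
Value at /ba/esv/bqj: 10

Answer: 10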